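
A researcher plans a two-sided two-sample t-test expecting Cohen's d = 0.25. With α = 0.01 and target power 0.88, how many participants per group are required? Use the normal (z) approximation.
n = 451 per group

Sample size formula (two-sample t-test, normal approximation):
n = 2 · ((z_{α/2} + z_β) / d)²

z_{α/2} = 2.576 (for α = 0.01, two-sided)
z_β = 1.175 (for power = 0.88)
d = 0.25

n = 2 · ((2.576 + 1.175) / 0.25)²
n = 2 · (15.004)²
n ≈ 450.24
Round up to the next whole number: n = 451 per group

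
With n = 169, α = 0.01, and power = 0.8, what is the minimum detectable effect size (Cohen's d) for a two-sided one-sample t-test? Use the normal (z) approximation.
d ≈ 0.26

Minimum detectable effect (one-sample t-test, normal approximation):
d = (z_{α/2} + z_β) / √n
d = (2.576 + 0.842) / √169
d = 3.417 / 13.000
d ≈ 0.26

By Cohen's convention (0.2 small / 0.5 medium / 0.8 large): small effect.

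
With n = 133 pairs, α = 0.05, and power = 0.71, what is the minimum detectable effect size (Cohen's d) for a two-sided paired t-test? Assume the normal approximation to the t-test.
d ≈ 0.22

Minimum detectable effect (paired t-test, normal approximation):
d = (z_{α/2} + z_β) / √n
d = (1.960 + 0.553) / √133
d = 2.513 / 11.533
d ≈ 0.22

By Cohen's convention (0.2 small / 0.5 medium / 0.8 large): small effect.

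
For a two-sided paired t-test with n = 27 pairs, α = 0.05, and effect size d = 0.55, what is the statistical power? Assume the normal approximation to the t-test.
Power ≈ 0.82

Power calculation (paired t-test, normal approximation):
z_β = d · √n - z_{α/2}
z_β = 0.55 · √27 - 1.960
z_β = 0.55 · 5.196 - 1.960
z_β = 0.898

Power = Φ(z_β) = Φ(0.898) ≈ 0.815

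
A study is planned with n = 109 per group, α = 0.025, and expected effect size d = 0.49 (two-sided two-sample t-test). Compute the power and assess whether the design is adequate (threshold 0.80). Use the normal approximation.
Power ≈ 0.92; the study is adequately powered (power ≥ 0.80)

Power calculation (two-sample t-test, normal approximation):
z_β = d · √(n/2) - z_{α/2}
z_β = 0.49 · √(109/2) - 2.241
z_β = 0.49 · 7.382 - 2.241
z_β = 1.376

Power = Φ(z_β) = Φ(1.376) ≈ 0.916

Effect size d = 0.49 is small by Cohen's convention (0.2/0.5/0.8).

Threshold: power ≥ 0.80 is conventionally adequate.
Power ≈ 0.92 → the study is adequately powered (power ≥ 0.80).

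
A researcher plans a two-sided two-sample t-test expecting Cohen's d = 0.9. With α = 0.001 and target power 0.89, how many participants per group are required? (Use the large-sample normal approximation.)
n = 51 per group

Sample size formula (two-sample t-test, normal approximation):
n = 2 · ((z_{α/2} + z_β) / d)²

z_{α/2} = 3.291 (for α = 0.001, two-sided)
z_β = 1.227 (for power = 0.89)
d = 0.9

n = 2 · ((3.291 + 1.227) / 0.9)²
n = 2 · (5.020)²
n ≈ 50.40
Round up to the next whole number: n = 51 per group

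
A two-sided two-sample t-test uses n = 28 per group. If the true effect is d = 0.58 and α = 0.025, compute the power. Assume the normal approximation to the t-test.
Power ≈ 0.47

Power calculation (two-sample t-test, normal approximation):
z_β = d · √(n/2) - z_{α/2}
z_β = 0.58 · √(28/2) - 2.241
z_β = 0.58 · 3.742 - 2.241
z_β = -0.071

Power = Φ(z_β) = Φ(-0.071) ≈ 0.472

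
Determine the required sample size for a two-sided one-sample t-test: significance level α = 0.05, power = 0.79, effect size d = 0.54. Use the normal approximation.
n = 27

Sample size formula (one-sample t-test, normal approximation):
n = ((z_{α/2} + z_β) / d)²

z_{α/2} = 1.960 (for α = 0.05, two-sided)
z_β = 0.806 (for power = 0.79)
d = 0.54

n = ((1.960 + 0.806) / 0.54)²
n = (5.122)²
n ≈ 26.23
Round up to the next whole number: n = 27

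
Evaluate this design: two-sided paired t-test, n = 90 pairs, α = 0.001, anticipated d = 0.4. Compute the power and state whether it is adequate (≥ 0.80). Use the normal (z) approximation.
Power ≈ 0.69; the study is underpowered (power < 0.80)

Power calculation (paired t-test, normal approximation):
z_β = d · √n - z_{α/2}
z_β = 0.4 · √90 - 3.291
z_β = 0.4 · 9.487 - 3.291
z_β = 0.504

Power = Φ(z_β) = Φ(0.504) ≈ 0.693

Effect size d = 0.4 is small by Cohen's convention (0.2/0.5/0.8).

Threshold: power ≥ 0.80 is conventionally adequate.
Power ≈ 0.69 → the study is underpowered (power < 0.80).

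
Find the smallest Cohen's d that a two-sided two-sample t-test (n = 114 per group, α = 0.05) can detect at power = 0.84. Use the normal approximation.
d ≈ 0.39

Minimum detectable effect (two-sample t-test, normal approximation):
d = (z_{α/2} + z_β) / √(n/2)
d = (1.960 + 0.994) / √(114/2)
d = 2.954 / 7.550
d ≈ 0.39

By Cohen's convention (0.2 small / 0.5 medium / 0.8 large): small effect.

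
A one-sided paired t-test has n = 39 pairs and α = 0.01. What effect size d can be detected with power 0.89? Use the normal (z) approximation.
d ≈ 0.57

Minimum detectable effect (paired t-test, normal approximation):
d = (z_α + z_β) / √n
d = (2.326 + 1.227) / √39
d = 3.553 / 6.245
d ≈ 0.57

By Cohen's convention (0.2 small / 0.5 medium / 0.8 large): medium effect.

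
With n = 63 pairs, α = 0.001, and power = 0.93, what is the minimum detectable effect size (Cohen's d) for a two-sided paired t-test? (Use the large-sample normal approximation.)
d ≈ 0.60

Minimum detectable effect (paired t-test, normal approximation):
d = (z_{α/2} + z_β) / √n
d = (3.291 + 1.476) / √63
d = 4.766 / 7.937
d ≈ 0.60

By Cohen's convention (0.2 small / 0.5 medium / 0.8 large): medium effect.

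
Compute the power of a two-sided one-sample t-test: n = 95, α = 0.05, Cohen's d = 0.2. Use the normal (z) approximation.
Power ≈ 0.50

Power calculation (one-sample t-test, normal approximation):
z_β = d · √n - z_{α/2}
z_β = 0.2 · √95 - 1.960
z_β = 0.2 · 9.747 - 1.960
z_β = -0.011

Power = Φ(z_β) = Φ(-0.011) ≈ 0.496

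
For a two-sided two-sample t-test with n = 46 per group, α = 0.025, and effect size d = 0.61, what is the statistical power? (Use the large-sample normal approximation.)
Power ≈ 0.75

Power calculation (two-sample t-test, normal approximation):
z_β = d · √(n/2) - z_{α/2}
z_β = 0.61 · √(46/2) - 2.241
z_β = 0.61 · 4.796 - 2.241
z_β = 0.684

Power = Φ(z_β) = Φ(0.684) ≈ 0.753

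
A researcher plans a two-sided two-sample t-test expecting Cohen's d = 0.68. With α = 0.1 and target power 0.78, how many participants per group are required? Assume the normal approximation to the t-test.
n = 26 per group

Sample size formula (two-sample t-test, normal approximation):
n = 2 · ((z_{α/2} + z_β) / d)²

z_{α/2} = 1.645 (for α = 0.1, two-sided)
z_β = 0.772 (for power = 0.78)
d = 0.68

n = 2 · ((1.645 + 0.772) / 0.68)²
n = 2 · (3.554)²
n ≈ 25.26
Round up to the next whole number: n = 26 per group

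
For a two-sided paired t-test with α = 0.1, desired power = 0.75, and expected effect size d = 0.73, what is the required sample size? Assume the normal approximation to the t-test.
n = 11 pairs

Sample size formula (paired t-test, normal approximation):
n = ((z_{α/2} + z_β) / d)²

z_{α/2} = 1.645 (for α = 0.1, two-sided)
z_β = 0.674 (for power = 0.75)
d = 0.73

n = ((1.645 + 0.674) / 0.73)²
n = (3.177)²
n ≈ 10.09
Round up to the next whole number: n = 11 pairs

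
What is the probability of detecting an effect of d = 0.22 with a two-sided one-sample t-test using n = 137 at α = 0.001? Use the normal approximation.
Power ≈ 0.24

Power calculation (one-sample t-test, normal approximation):
z_β = d · √n - z_{α/2}
z_β = 0.22 · √137 - 3.291
z_β = 0.22 · 11.705 - 3.291
z_β = -0.715

Power = Φ(z_β) = Φ(-0.715) ≈ 0.237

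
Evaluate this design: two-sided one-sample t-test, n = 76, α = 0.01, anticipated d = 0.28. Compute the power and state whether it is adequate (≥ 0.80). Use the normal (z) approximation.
Power ≈ 0.45; the study is underpowered (power < 0.80)

Power calculation (one-sample t-test, normal approximation):
z_β = d · √n - z_{α/2}
z_β = 0.28 · √76 - 2.576
z_β = 0.28 · 8.718 - 2.576
z_β = -0.135

Power = Φ(z_β) = Φ(-0.135) ≈ 0.446

Effect size d = 0.28 is small by Cohen's convention (0.2/0.5/0.8).

Threshold: power ≥ 0.80 is conventionally adequate.
Power ≈ 0.45 → the study is underpowered (power < 0.80).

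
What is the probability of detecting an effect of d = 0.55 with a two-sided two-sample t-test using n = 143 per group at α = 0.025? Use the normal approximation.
Power ≈ 0.99

Power calculation (two-sample t-test, normal approximation):
z_β = d · √(n/2) - z_{α/2}
z_β = 0.55 · √(143/2) - 2.241
z_β = 0.55 · 8.456 - 2.241
z_β = 2.409

Power = Φ(z_β) = Φ(2.409) ≈ 0.992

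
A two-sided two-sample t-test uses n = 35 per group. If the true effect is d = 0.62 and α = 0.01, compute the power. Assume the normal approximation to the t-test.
Power ≈ 0.51

Power calculation (two-sample t-test, normal approximation):
z_β = d · √(n/2) - z_{α/2}
z_β = 0.62 · √(35/2) - 2.576
z_β = 0.62 · 4.183 - 2.576
z_β = 0.018

Power = Φ(z_β) = Φ(0.018) ≈ 0.507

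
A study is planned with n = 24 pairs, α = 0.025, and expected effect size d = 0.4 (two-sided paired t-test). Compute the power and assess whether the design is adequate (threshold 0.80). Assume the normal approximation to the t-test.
Power ≈ 0.39; the study is underpowered (power < 0.80)

Power calculation (paired t-test, normal approximation):
z_β = d · √n - z_{α/2}
z_β = 0.4 · √24 - 2.241
z_β = 0.4 · 4.899 - 2.241
z_β = -0.282

Power = Φ(z_β) = Φ(-0.282) ≈ 0.389

Effect size d = 0.4 is small by Cohen's convention (0.2/0.5/0.8).

Threshold: power ≥ 0.80 is conventionally adequate.
Power ≈ 0.39 → the study is underpowered (power < 0.80).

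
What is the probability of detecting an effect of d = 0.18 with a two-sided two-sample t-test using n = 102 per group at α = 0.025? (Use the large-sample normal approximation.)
Power ≈ 0.17

Power calculation (two-sample t-test, normal approximation):
z_β = d · √(n/2) - z_{α/2}
z_β = 0.18 · √(102/2) - 2.241
z_β = 0.18 · 7.141 - 2.241
z_β = -0.956

Power = Φ(z_β) = Φ(-0.956) ≈ 0.170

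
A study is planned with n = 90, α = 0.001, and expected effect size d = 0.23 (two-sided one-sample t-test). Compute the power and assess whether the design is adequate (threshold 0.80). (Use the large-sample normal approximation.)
Power ≈ 0.13; the study is underpowered (power < 0.80)

Power calculation (one-sample t-test, normal approximation):
z_β = d · √n - z_{α/2}
z_β = 0.23 · √90 - 3.291
z_β = 0.23 · 9.487 - 3.291
z_β = -1.109

Power = Φ(z_β) = Φ(-1.109) ≈ 0.134

Effect size d = 0.23 is small by Cohen's convention (0.2/0.5/0.8).

Threshold: power ≥ 0.80 is conventionally adequate.
Power ≈ 0.13 → the study is underpowered (power < 0.80).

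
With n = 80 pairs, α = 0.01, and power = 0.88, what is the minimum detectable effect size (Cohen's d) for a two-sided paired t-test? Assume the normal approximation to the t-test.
d ≈ 0.42

Minimum detectable effect (paired t-test, normal approximation):
d = (z_{α/2} + z_β) / √n
d = (2.576 + 1.175) / √80
d = 3.751 / 8.944
d ≈ 0.42

By Cohen's convention (0.2 small / 0.5 medium / 0.8 large): small effect.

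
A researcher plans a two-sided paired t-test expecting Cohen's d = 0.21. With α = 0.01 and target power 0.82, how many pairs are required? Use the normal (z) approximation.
n = 277 pairs

Sample size formula (paired t-test, normal approximation):
n = ((z_{α/2} + z_β) / d)²

z_{α/2} = 2.576 (for α = 0.01, two-sided)
z_β = 0.915 (for power = 0.82)
d = 0.21

n = ((2.576 + 0.915) / 0.21)²
n = (16.624)²
n ≈ 276.36
Round up to the next whole number: n = 277 pairs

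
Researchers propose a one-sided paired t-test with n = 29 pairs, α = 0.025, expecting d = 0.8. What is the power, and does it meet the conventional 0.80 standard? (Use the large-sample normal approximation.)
Power ≈ 0.99; the study is adequately powered (power ≥ 0.80)

Power calculation (paired t-test, normal approximation):
z_β = d · √n - z_α
z_β = 0.8 · √29 - 1.960
z_β = 0.8 · 5.385 - 1.960
z_β = 2.348

Power = Φ(z_β) = Φ(2.348) ≈ 0.991

Effect size d = 0.8 is large by Cohen's convention (0.2/0.5/0.8).

Threshold: power ≥ 0.80 is conventionally adequate.
Power ≈ 0.99 → the study is adequately powered (power ≥ 0.80).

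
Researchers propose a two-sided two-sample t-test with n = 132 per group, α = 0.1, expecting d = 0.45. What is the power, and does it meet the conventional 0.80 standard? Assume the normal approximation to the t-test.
Power ≈ 0.98; the study is adequately powered (power ≥ 0.80)

Power calculation (two-sample t-test, normal approximation):
z_β = d · √(n/2) - z_{α/2}
z_β = 0.45 · √(132/2) - 1.645
z_β = 0.45 · 8.124 - 1.645
z_β = 2.011

Power = Φ(z_β) = Φ(2.011) ≈ 0.978

Effect size d = 0.45 is small by Cohen's convention (0.2/0.5/0.8).

Threshold: power ≥ 0.80 is conventionally adequate.
Power ≈ 0.98 → the study is adequately powered (power ≥ 0.80).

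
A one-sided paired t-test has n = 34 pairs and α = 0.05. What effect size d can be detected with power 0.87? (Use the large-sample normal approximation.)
d ≈ 0.48

Minimum detectable effect (paired t-test, normal approximation):
d = (z_α + z_β) / √n
d = (1.645 + 1.126) / √34
d = 2.771 / 5.831
d ≈ 0.48

By Cohen's convention (0.2 small / 0.5 medium / 0.8 large): small effect.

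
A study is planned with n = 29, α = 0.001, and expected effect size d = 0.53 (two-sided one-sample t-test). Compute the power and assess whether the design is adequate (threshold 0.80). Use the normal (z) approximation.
Power ≈ 0.33; the study is underpowered (power < 0.80)

Power calculation (one-sample t-test, normal approximation):
z_β = d · √n - z_{α/2}
z_β = 0.53 · √29 - 3.291
z_β = 0.53 · 5.385 - 3.291
z_β = -0.436

Power = Φ(z_β) = Φ(-0.436) ≈ 0.331

Effect size d = 0.53 is medium by Cohen's convention (0.2/0.5/0.8).

Threshold: power ≥ 0.80 is conventionally adequate.
Power ≈ 0.33 → the study is underpowered (power < 0.80).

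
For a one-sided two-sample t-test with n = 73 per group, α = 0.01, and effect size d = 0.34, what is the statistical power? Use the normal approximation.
Power ≈ 0.39

Power calculation (two-sample t-test, normal approximation):
z_β = d · √(n/2) - z_α
z_β = 0.34 · √(73/2) - 2.326
z_β = 0.34 · 6.042 - 2.326
z_β = -0.272

Power = Φ(z_β) = Φ(-0.272) ≈ 0.393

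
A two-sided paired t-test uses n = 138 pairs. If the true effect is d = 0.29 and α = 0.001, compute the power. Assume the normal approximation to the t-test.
Power ≈ 0.55

Power calculation (paired t-test, normal approximation):
z_β = d · √n - z_{α/2}
z_β = 0.29 · √138 - 3.291
z_β = 0.29 · 11.747 - 3.291
z_β = 0.116

Power = Φ(z_β) = Φ(0.116) ≈ 0.546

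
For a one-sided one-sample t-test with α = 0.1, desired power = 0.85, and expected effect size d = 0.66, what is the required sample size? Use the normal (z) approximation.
n = 13

Sample size formula (one-sample t-test, normal approximation):
n = ((z_α + z_β) / d)²

z_α = 1.282 (for α = 0.1, one-sided)
z_β = 1.036 (for power = 0.85)
d = 0.66

n = ((1.282 + 1.036) / 0.66)²
n = (3.512)²
n ≈ 12.33
Round up to the next whole number: n = 13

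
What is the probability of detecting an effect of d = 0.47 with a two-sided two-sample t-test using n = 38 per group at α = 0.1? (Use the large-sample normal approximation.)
Power ≈ 0.66

Power calculation (two-sample t-test, normal approximation):
z_β = d · √(n/2) - z_{α/2}
z_β = 0.47 · √(38/2) - 1.645
z_β = 0.47 · 4.359 - 1.645
z_β = 0.404

Power = Φ(z_β) = Φ(0.404) ≈ 0.657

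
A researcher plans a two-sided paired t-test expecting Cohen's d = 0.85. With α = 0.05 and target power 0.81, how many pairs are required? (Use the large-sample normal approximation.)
n = 12 pairs

Sample size formula (paired t-test, normal approximation):
n = ((z_{α/2} + z_β) / d)²

z_{α/2} = 1.960 (for α = 0.05, two-sided)
z_β = 0.878 (for power = 0.81)
d = 0.85

n = ((1.960 + 0.878) / 0.85)²
n = (3.339)²
n ≈ 11.15
Round up to the next whole number: n = 12 pairs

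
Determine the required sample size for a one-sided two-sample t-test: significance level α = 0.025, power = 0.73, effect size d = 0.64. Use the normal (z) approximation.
n = 33 per group

Sample size formula (two-sample t-test, normal approximation):
n = 2 · ((z_α + z_β) / d)²

z_α = 1.960 (for α = 0.025, one-sided)
z_β = 0.613 (for power = 0.73)
d = 0.64

n = 2 · ((1.960 + 0.613) / 0.64)²
n = 2 · (4.020)²
n ≈ 32.32
Round up to the next whole number: n = 33 per group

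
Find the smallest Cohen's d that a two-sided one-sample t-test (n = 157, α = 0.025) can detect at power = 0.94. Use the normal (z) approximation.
d ≈ 0.30

Minimum detectable effect (one-sample t-test, normal approximation):
d = (z_{α/2} + z_β) / √n
d = (2.241 + 1.555) / √157
d = 3.796 / 12.530
d ≈ 0.30

By Cohen's convention (0.2 small / 0.5 medium / 0.8 large): small effect.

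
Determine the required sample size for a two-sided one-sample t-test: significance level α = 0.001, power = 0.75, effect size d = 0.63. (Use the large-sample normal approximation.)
n = 40

Sample size formula (one-sample t-test, normal approximation):
n = ((z_{α/2} + z_β) / d)²

z_{α/2} = 3.291 (for α = 0.001, two-sided)
z_β = 0.674 (for power = 0.75)
d = 0.63

n = ((3.291 + 0.674) / 0.63)²
n = (6.294)²
n ≈ 39.61
Round up to the next whole number: n = 40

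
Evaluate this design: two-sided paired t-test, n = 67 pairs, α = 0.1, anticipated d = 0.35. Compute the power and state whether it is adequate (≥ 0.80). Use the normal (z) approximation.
Power ≈ 0.89; the study is adequately powered (power ≥ 0.80)

Power calculation (paired t-test, normal approximation):
z_β = d · √n - z_{α/2}
z_β = 0.35 · √67 - 1.645
z_β = 0.35 · 8.185 - 1.645
z_β = 1.220

Power = Φ(z_β) = Φ(1.220) ≈ 0.889

Effect size d = 0.35 is small by Cohen's convention (0.2/0.5/0.8).

Threshold: power ≥ 0.80 is conventionally adequate.
Power ≈ 0.89 → the study is adequately powered (power ≥ 0.80).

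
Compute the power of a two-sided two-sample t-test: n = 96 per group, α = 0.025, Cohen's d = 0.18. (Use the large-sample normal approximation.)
Power ≈ 0.16

Power calculation (two-sample t-test, normal approximation):
z_β = d · √(n/2) - z_{α/2}
z_β = 0.18 · √(96/2) - 2.241
z_β = 0.18 · 6.928 - 2.241
z_β = -0.994

Power = Φ(z_β) = Φ(-0.994) ≈ 0.160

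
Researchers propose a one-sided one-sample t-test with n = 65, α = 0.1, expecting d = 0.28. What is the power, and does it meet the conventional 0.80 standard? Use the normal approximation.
Power ≈ 0.84; the study is adequately powered (power ≥ 0.80)

Power calculation (one-sample t-test, normal approximation):
z_β = d · √n - z_α
z_β = 0.28 · √65 - 1.282
z_β = 0.28 · 8.062 - 1.282
z_β = 0.976

Power = Φ(z_β) = Φ(0.976) ≈ 0.835

Effect size d = 0.28 is small by Cohen's convention (0.2/0.5/0.8).

Threshold: power ≥ 0.80 is conventionally adequate.
Power ≈ 0.84 → the study is adequately powered (power ≥ 0.80).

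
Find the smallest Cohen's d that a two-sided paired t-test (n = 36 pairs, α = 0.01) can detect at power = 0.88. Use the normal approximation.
d ≈ 0.63

Minimum detectable effect (paired t-test, normal approximation):
d = (z_{α/2} + z_β) / √n
d = (2.576 + 1.175) / √36
d = 3.751 / 6.000
d ≈ 0.63

By Cohen's convention (0.2 small / 0.5 medium / 0.8 large): medium effect.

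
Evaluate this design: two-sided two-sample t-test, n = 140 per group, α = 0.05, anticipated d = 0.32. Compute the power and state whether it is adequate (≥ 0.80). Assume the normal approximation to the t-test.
Power ≈ 0.76; the study is underpowered (power < 0.80)

Power calculation (two-sample t-test, normal approximation):
z_β = d · √(n/2) - z_{α/2}
z_β = 0.32 · √(140/2) - 1.960
z_β = 0.32 · 8.367 - 1.960
z_β = 0.717

Power = Φ(z_β) = Φ(0.717) ≈ 0.763

Effect size d = 0.32 is small by Cohen's convention (0.2/0.5/0.8).

Threshold: power ≥ 0.80 is conventionally adequate.
Power ≈ 0.76 → the study is underpowered (power < 0.80).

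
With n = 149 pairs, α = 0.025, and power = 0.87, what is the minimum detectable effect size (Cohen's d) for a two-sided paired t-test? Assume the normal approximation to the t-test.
d ≈ 0.28

Minimum detectable effect (paired t-test, normal approximation):
d = (z_{α/2} + z_β) / √n
d = (2.241 + 1.126) / √149
d = 3.368 / 12.207
d ≈ 0.28

By Cohen's convention (0.2 small / 0.5 medium / 0.8 large): small effect.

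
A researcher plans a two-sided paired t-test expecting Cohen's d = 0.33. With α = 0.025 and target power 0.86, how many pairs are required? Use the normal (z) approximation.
n = 102 pairs

Sample size formula (paired t-test, normal approximation):
n = ((z_{α/2} + z_β) / d)²

z_{α/2} = 2.241 (for α = 0.025, two-sided)
z_β = 1.080 (for power = 0.86)
d = 0.33

n = ((2.241 + 1.080) / 0.33)²
n = (10.064)²
n ≈ 101.28
Round up to the next whole number: n = 102 pairs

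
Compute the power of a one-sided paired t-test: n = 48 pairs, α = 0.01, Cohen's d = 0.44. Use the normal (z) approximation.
Power ≈ 0.76

Power calculation (paired t-test, normal approximation):
z_β = d · √n - z_α
z_β = 0.44 · √48 - 2.326
z_β = 0.44 · 6.928 - 2.326
z_β = 0.722

Power = Φ(z_β) = Φ(0.722) ≈ 0.765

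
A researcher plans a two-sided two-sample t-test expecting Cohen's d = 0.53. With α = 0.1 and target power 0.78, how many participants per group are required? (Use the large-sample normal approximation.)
n = 42 per group

Sample size formula (two-sample t-test, normal approximation):
n = 2 · ((z_{α/2} + z_β) / d)²

z_{α/2} = 1.645 (for α = 0.1, two-sided)
z_β = 0.772 (for power = 0.78)
d = 0.53

n = 2 · ((1.645 + 0.772) / 0.53)²
n = 2 · (4.560)²
n ≈ 41.59
Round up to the next whole number: n = 42 per group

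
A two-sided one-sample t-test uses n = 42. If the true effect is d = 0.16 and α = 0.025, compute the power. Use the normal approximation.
Power ≈ 0.11

Power calculation (one-sample t-test, normal approximation):
z_β = d · √n - z_{α/2}
z_β = 0.16 · √42 - 2.241
z_β = 0.16 · 6.481 - 2.241
z_β = -1.204

Power = Φ(z_β) = Φ(-1.204) ≈ 0.114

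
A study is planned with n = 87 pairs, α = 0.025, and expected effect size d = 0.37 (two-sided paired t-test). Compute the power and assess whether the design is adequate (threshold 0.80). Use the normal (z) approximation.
Power ≈ 0.89; the study is adequately powered (power ≥ 0.80)

Power calculation (paired t-test, normal approximation):
z_β = d · √n - z_{α/2}
z_β = 0.37 · √87 - 2.241
z_β = 0.37 · 9.327 - 2.241
z_β = 1.210

Power = Φ(z_β) = Φ(1.210) ≈ 0.887

Effect size d = 0.37 is small by Cohen's convention (0.2/0.5/0.8).

Threshold: power ≥ 0.80 is conventionally adequate.
Power ≈ 0.89 → the study is adequately powered (power ≥ 0.80).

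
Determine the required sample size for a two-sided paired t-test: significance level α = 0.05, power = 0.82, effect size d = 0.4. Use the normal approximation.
n = 52 pairs

Sample size formula (paired t-test, normal approximation):
n = ((z_{α/2} + z_β) / d)²

z_{α/2} = 1.960 (for α = 0.05, two-sided)
z_β = 0.915 (for power = 0.82)
d = 0.4

n = ((1.960 + 0.915) / 0.4)²
n = (7.188)²
n ≈ 51.67
Round up to the next whole number: n = 52 pairs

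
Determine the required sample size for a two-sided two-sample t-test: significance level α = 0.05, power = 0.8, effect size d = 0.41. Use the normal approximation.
n = 94 per group

Sample size formula (two-sample t-test, normal approximation):
n = 2 · ((z_{α/2} + z_β) / d)²

z_{α/2} = 1.960 (for α = 0.05, two-sided)
z_β = 0.842 (for power = 0.8)
d = 0.41

n = 2 · ((1.960 + 0.842) / 0.41)²
n = 2 · (6.834)²
n ≈ 93.41
Round up to the next whole number: n = 94 per group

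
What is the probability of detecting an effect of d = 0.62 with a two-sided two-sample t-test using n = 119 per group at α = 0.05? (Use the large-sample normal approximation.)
Power ≈ 1.00

Power calculation (two-sample t-test, normal approximation):
z_β = d · √(n/2) - z_{α/2}
z_β = 0.62 · √(119/2) - 1.960
z_β = 0.62 · 7.714 - 1.960
z_β = 2.822

Power = Φ(z_β) = Φ(2.822) ≈ 0.998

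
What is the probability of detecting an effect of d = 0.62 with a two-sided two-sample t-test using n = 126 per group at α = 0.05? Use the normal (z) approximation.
Power ≈ 1.00

Power calculation (two-sample t-test, normal approximation):
z_β = d · √(n/2) - z_{α/2}
z_β = 0.62 · √(126/2) - 1.960
z_β = 0.62 · 7.937 - 1.960
z_β = 2.961

Power = Φ(z_β) = Φ(2.961) ≈ 0.998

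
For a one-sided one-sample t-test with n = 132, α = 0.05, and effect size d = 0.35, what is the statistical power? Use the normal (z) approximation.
Power ≈ 0.99

Power calculation (one-sample t-test, normal approximation):
z_β = d · √n - z_α
z_β = 0.35 · √132 - 1.645
z_β = 0.35 · 11.489 - 1.645
z_β = 2.376

Power = Φ(z_β) = Φ(2.376) ≈ 0.991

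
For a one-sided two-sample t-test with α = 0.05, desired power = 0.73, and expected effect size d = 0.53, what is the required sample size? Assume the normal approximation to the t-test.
n = 37 per group

Sample size formula (two-sample t-test, normal approximation):
n = 2 · ((z_α + z_β) / d)²

z_α = 1.645 (for α = 0.05, one-sided)
z_β = 0.613 (for power = 0.73)
d = 0.53

n = 2 · ((1.645 + 0.613) / 0.53)²
n = 2 · (4.260)²
n ≈ 36.30
Round up to the next whole number: n = 37 per group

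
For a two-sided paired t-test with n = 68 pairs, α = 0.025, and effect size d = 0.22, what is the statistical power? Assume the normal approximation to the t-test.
Power ≈ 0.33

Power calculation (paired t-test, normal approximation):
z_β = d · √n - z_{α/2}
z_β = 0.22 · √68 - 2.241
z_β = 0.22 · 8.246 - 2.241
z_β = -0.427

Power = Φ(z_β) = Φ(-0.427) ≈ 0.335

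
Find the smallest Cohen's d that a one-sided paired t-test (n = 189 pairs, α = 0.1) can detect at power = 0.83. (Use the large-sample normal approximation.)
d ≈ 0.16

Minimum detectable effect (paired t-test, normal approximation):
d = (z_α + z_β) / √n
d = (1.282 + 0.954) / √189
d = 2.236 / 13.748
d ≈ 0.16

By Cohen's convention (0.2 small / 0.5 medium / 0.8 large): very small effect.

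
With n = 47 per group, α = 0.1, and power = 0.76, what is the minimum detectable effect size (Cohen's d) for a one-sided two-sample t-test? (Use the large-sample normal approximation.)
d ≈ 0.41

Minimum detectable effect (two-sample t-test, normal approximation):
d = (z_α + z_β) / √(n/2)
d = (1.282 + 0.706) / √(47/2)
d = 1.988 / 4.848
d ≈ 0.41

By Cohen's convention (0.2 small / 0.5 medium / 0.8 large): small effect.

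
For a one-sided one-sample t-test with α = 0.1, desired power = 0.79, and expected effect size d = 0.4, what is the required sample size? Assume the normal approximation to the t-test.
n = 28

Sample size formula (one-sample t-test, normal approximation):
n = ((z_α + z_β) / d)²

z_α = 1.282 (for α = 0.1, one-sided)
z_β = 0.806 (for power = 0.79)
d = 0.4

n = ((1.282 + 0.806) / 0.4)²
n = (5.220)²
n ≈ 27.25
Round up to the next whole number: n = 28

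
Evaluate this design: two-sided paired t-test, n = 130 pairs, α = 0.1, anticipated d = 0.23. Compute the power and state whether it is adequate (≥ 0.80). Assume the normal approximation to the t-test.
Power ≈ 0.84; the study is adequately powered (power ≥ 0.80)

Power calculation (paired t-test, normal approximation):
z_β = d · √n - z_{α/2}
z_β = 0.23 · √130 - 1.645
z_β = 0.23 · 11.402 - 1.645
z_β = 0.978

Power = Φ(z_β) = Φ(0.978) ≈ 0.836

Effect size d = 0.23 is small by Cohen's convention (0.2/0.5/0.8).

Threshold: power ≥ 0.80 is conventionally adequate.
Power ≈ 0.84 → the study is adequately powered (power ≥ 0.80).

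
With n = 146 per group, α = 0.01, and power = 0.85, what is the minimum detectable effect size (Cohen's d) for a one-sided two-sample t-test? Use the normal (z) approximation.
d ≈ 0.39

Minimum detectable effect (two-sample t-test, normal approximation):
d = (z_α + z_β) / √(n/2)
d = (2.326 + 1.036) / √(146/2)
d = 3.363 / 8.544
d ≈ 0.39

By Cohen's convention (0.2 small / 0.5 medium / 0.8 large): small effect.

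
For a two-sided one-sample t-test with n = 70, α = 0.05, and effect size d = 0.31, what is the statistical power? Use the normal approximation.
Power ≈ 0.74

Power calculation (one-sample t-test, normal approximation):
z_β = d · √n - z_{α/2}
z_β = 0.31 · √70 - 1.960
z_β = 0.31 · 8.367 - 1.960
z_β = 0.634

Power = Φ(z_β) = Φ(0.634) ≈ 0.737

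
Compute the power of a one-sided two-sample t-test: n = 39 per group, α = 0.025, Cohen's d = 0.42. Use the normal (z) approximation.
Power ≈ 0.46

Power calculation (two-sample t-test, normal approximation):
z_β = d · √(n/2) - z_α
z_β = 0.42 · √(39/2) - 1.960
z_β = 0.42 · 4.416 - 1.960
z_β = -0.105

Power = Φ(z_β) = Φ(-0.105) ≈ 0.458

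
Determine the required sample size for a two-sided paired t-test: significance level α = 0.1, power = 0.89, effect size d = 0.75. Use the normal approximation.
n = 15 pairs

Sample size formula (paired t-test, normal approximation):
n = ((z_{α/2} + z_β) / d)²

z_{α/2} = 1.645 (for α = 0.1, two-sided)
z_β = 1.227 (for power = 0.89)
d = 0.75

n = ((1.645 + 1.227) / 0.75)²
n = (3.829)²
n ≈ 14.66
Round up to the next whole number: n = 15 pairs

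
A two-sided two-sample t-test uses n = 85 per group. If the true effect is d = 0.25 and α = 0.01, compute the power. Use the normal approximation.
Power ≈ 0.17

Power calculation (two-sample t-test, normal approximation):
z_β = d · √(n/2) - z_{α/2}
z_β = 0.25 · √(85/2) - 2.576
z_β = 0.25 · 6.519 - 2.576
z_β = -0.946

Power = Φ(z_β) = Φ(-0.946) ≈ 0.172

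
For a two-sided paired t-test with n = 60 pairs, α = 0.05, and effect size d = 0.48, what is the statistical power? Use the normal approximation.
Power ≈ 0.96

Power calculation (paired t-test, normal approximation):
z_β = d · √n - z_{α/2}
z_β = 0.48 · √60 - 1.960
z_β = 0.48 · 7.746 - 1.960
z_β = 1.758

Power = Φ(z_β) = Φ(1.758) ≈ 0.961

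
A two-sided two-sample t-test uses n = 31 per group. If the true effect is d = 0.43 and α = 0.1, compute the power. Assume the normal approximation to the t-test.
Power ≈ 0.52

Power calculation (two-sample t-test, normal approximation):
z_β = d · √(n/2) - z_{α/2}
z_β = 0.43 · √(31/2) - 1.645
z_β = 0.43 · 3.937 - 1.645
z_β = 0.048

Power = Φ(z_β) = Φ(0.048) ≈ 0.519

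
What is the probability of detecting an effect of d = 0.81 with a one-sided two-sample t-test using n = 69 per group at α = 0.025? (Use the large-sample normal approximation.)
Power ≈ 1.00

Power calculation (two-sample t-test, normal approximation):
z_β = d · √(n/2) - z_α
z_β = 0.81 · √(69/2) - 1.960
z_β = 0.81 · 5.874 - 1.960
z_β = 2.798

Power = Φ(z_β) = Φ(2.798) ≈ 0.997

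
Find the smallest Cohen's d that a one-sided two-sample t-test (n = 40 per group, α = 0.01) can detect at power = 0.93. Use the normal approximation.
d ≈ 0.85

Minimum detectable effect (two-sample t-test, normal approximation):
d = (z_α + z_β) / √(n/2)
d = (2.326 + 1.476) / √(40/2)
d = 3.802 / 4.472
d ≈ 0.85

By Cohen's convention (0.2 small / 0.5 medium / 0.8 large): large effect.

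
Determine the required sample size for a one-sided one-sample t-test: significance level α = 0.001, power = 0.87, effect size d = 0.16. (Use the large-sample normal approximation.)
n = 695

Sample size formula (one-sample t-test, normal approximation):
n = ((z_α + z_β) / d)²

z_α = 3.090 (for α = 0.001, one-sided)
z_β = 1.126 (for power = 0.87)
d = 0.16

n = ((3.090 + 1.126) / 0.16)²
n = (26.350)²
n ≈ 694.32
Round up to the next whole number: n = 695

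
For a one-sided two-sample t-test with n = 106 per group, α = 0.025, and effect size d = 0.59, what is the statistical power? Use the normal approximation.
Power ≈ 0.99

Power calculation (two-sample t-test, normal approximation):
z_β = d · √(n/2) - z_α
z_β = 0.59 · √(106/2) - 1.960
z_β = 0.59 · 7.280 - 1.960
z_β = 2.335

Power = Φ(z_β) = Φ(2.335) ≈ 0.990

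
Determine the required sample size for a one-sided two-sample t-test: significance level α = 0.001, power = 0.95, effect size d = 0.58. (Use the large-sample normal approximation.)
n = 134 per group

Sample size formula (two-sample t-test, normal approximation):
n = 2 · ((z_α + z_β) / d)²

z_α = 3.090 (for α = 0.001, one-sided)
z_β = 1.645 (for power = 0.95)
d = 0.58

n = 2 · ((3.090 + 1.645) / 0.58)²
n = 2 · (8.164)²
n ≈ 133.30
Round up to the next whole number: n = 134 per group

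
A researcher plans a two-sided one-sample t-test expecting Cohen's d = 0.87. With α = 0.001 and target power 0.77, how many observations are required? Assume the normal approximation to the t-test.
n = 22

Sample size formula (one-sample t-test, normal approximation):
n = ((z_{α/2} + z_β) / d)²

z_{α/2} = 3.291 (for α = 0.001, two-sided)
z_β = 0.739 (for power = 0.77)
d = 0.87

n = ((3.291 + 0.739) / 0.87)²
n = (4.632)²
n ≈ 21.46
Round up to the next whole number: n = 22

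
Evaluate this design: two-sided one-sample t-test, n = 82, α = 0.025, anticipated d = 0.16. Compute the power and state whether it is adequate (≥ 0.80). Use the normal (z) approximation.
Power ≈ 0.21; the study is underpowered (power < 0.80)

Power calculation (one-sample t-test, normal approximation):
z_β = d · √n - z_{α/2}
z_β = 0.16 · √82 - 2.241
z_β = 0.16 · 9.055 - 2.241
z_β = -0.793

Power = Φ(z_β) = Φ(-0.793) ≈ 0.214

Effect size d = 0.16 is very small by Cohen's convention (0.2/0.5/0.8).

Threshold: power ≥ 0.80 is conventionally adequate.
Power ≈ 0.21 → the study is underpowered (power < 0.80).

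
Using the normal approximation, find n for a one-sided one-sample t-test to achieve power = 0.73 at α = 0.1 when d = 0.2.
n = 90

Sample size formula (one-sample t-test, normal approximation):
n = ((z_α + z_β) / d)²

z_α = 1.282 (for α = 0.1, one-sided)
z_β = 0.613 (for power = 0.73)
d = 0.2

n = ((1.282 + 0.613) / 0.2)²
n = (9.475)²
n ≈ 89.78
Round up to the next whole number: n = 90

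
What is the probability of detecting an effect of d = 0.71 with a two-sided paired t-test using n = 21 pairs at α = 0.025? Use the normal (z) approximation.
Power ≈ 0.84

Power calculation (paired t-test, normal approximation):
z_β = d · √n - z_{α/2}
z_β = 0.71 · √21 - 2.241
z_β = 0.71 · 4.583 - 2.241
z_β = 1.012

Power = Φ(z_β) = Φ(1.012) ≈ 0.844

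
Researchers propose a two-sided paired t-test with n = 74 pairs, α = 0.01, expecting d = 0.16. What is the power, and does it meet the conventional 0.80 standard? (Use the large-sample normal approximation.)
Power ≈ 0.12; the study is underpowered (power < 0.80)

Power calculation (paired t-test, normal approximation):
z_β = d · √n - z_{α/2}
z_β = 0.16 · √74 - 2.576
z_β = 0.16 · 8.602 - 2.576
z_β = -1.199

Power = Φ(z_β) = Φ(-1.199) ≈ 0.115

Effect size d = 0.16 is very small by Cohen's convention (0.2/0.5/0.8).

Threshold: power ≥ 0.80 is conventionally adequate.
Power ≈ 0.12 → the study is underpowered (power < 0.80).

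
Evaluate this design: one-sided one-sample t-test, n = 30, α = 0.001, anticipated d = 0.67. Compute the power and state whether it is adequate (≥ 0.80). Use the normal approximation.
Power ≈ 0.72; the study is underpowered (power < 0.80)

Power calculation (one-sample t-test, normal approximation):
z_β = d · √n - z_α
z_β = 0.67 · √30 - 3.090
z_β = 0.67 · 5.477 - 3.090
z_β = 0.580

Power = Φ(z_β) = Φ(0.580) ≈ 0.719

Effect size d = 0.67 is medium by Cohen's convention (0.2/0.5/0.8).

Threshold: power ≥ 0.80 is conventionally adequate.
Power ≈ 0.72 → the study is underpowered (power < 0.80).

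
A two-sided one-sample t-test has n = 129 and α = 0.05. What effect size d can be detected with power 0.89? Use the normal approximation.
d ≈ 0.28

Minimum detectable effect (one-sample t-test, normal approximation):
d = (z_{α/2} + z_β) / √n
d = (1.960 + 1.227) / √129
d = 3.186 / 11.358
d ≈ 0.28

By Cohen's convention (0.2 small / 0.5 medium / 0.8 large): small effect.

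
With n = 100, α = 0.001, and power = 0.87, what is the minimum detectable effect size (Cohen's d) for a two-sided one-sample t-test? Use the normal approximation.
d ≈ 0.44

Minimum detectable effect (one-sample t-test, normal approximation):
d = (z_{α/2} + z_β) / √n
d = (3.291 + 1.126) / √100
d = 4.417 / 10.000
d ≈ 0.44

By Cohen's convention (0.2 small / 0.5 medium / 0.8 large): small effect.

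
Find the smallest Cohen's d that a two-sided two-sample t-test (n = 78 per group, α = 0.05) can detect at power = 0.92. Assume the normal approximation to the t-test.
d ≈ 0.54

Minimum detectable effect (two-sample t-test, normal approximation):
d = (z_{α/2} + z_β) / √(n/2)
d = (1.960 + 1.405) / √(78/2)
d = 3.365 / 6.245
d ≈ 0.54

By Cohen's convention (0.2 small / 0.5 medium / 0.8 large): medium effect.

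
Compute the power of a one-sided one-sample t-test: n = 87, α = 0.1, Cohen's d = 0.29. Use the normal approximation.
Power ≈ 0.92

Power calculation (one-sample t-test, normal approximation):
z_β = d · √n - z_α
z_β = 0.29 · √87 - 1.282
z_β = 0.29 · 9.327 - 1.282
z_β = 1.423

Power = Φ(z_β) = Φ(1.423) ≈ 0.923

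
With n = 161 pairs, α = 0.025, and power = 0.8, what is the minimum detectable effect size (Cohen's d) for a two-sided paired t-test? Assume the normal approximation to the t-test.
d ≈ 0.24

Minimum detectable effect (paired t-test, normal approximation):
d = (z_{α/2} + z_β) / √n
d = (2.241 + 0.842) / √161
d = 3.083 / 12.689
d ≈ 0.24

By Cohen's convention (0.2 small / 0.5 medium / 0.8 large): small effect.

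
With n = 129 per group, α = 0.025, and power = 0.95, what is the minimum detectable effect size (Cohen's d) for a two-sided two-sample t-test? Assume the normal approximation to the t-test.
d ≈ 0.48

Minimum detectable effect (two-sample t-test, normal approximation):
d = (z_{α/2} + z_β) / √(n/2)
d = (2.241 + 1.645) / √(129/2)
d = 3.886 / 8.031
d ≈ 0.48

By Cohen's convention (0.2 small / 0.5 medium / 0.8 large): small effect.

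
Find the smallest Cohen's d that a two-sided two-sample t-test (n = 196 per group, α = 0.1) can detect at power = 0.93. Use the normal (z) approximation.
d ≈ 0.32

Minimum detectable effect (two-sample t-test, normal approximation):
d = (z_{α/2} + z_β) / √(n/2)
d = (1.645 + 1.476) / √(196/2)
d = 3.121 / 9.899
d ≈ 0.32

By Cohen's convention (0.2 small / 0.5 medium / 0.8 large): small effect.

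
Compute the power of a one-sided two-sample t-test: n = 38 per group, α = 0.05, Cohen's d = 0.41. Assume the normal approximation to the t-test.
Power ≈ 0.56

Power calculation (two-sample t-test, normal approximation):
z_β = d · √(n/2) - z_α
z_β = 0.41 · √(38/2) - 1.645
z_β = 0.41 · 4.359 - 1.645
z_β = 0.142

Power = Φ(z_β) = Φ(0.142) ≈ 0.557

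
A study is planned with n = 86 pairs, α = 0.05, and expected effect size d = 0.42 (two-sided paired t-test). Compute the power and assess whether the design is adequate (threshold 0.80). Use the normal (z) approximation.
Power ≈ 0.97; the study is adequately powered (power ≥ 0.80)

Power calculation (paired t-test, normal approximation):
z_β = d · √n - z_{α/2}
z_β = 0.42 · √86 - 1.960
z_β = 0.42 · 9.274 - 1.960
z_β = 1.935

Power = Φ(z_β) = Φ(1.935) ≈ 0.974

Effect size d = 0.42 is small by Cohen's convention (0.2/0.5/0.8).

Threshold: power ≥ 0.80 is conventionally adequate.
Power ≈ 0.97 → the study is adequately powered (power ≥ 0.80).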